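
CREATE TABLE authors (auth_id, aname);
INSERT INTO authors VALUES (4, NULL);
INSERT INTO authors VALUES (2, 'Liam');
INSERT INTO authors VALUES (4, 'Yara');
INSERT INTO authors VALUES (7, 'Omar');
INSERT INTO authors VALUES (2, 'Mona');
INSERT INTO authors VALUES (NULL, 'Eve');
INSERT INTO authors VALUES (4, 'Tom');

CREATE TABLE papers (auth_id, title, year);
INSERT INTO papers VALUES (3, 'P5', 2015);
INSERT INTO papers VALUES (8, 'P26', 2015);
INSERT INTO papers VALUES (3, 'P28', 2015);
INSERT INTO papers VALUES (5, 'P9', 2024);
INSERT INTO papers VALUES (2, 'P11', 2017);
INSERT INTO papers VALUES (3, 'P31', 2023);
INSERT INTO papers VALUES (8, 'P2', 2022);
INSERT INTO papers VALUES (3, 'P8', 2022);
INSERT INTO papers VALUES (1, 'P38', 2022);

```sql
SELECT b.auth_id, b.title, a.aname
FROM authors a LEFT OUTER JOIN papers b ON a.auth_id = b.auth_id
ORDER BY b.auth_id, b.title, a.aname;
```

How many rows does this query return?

LEFT JOIN keeps every row from `authors`; unmatched rows get NULL for `papers`'s columns.
Matching on a.auth_id = b.auth_id. A NULL in a compared column never satisfies the condition.
Matched pairs: 2; unmatched a rows kept: 5.
Total: 2 matched + 5 padded = 7 rows.

7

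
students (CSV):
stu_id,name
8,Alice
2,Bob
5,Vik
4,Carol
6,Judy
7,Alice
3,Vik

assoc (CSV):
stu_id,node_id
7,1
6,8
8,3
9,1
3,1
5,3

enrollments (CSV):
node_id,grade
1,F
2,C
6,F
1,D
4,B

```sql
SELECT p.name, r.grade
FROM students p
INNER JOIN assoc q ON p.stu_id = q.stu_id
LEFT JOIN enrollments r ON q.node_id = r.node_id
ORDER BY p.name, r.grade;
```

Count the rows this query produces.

7

Step 1 — p INNER JOIN q on stu_id → 5 row(s).
Then LEFT JOIN `enrollments r` on node_id: each of those 5 rows is kept; rows whose q.node_id has no match in r get NULL for r's columns.
Result: 7 row(s).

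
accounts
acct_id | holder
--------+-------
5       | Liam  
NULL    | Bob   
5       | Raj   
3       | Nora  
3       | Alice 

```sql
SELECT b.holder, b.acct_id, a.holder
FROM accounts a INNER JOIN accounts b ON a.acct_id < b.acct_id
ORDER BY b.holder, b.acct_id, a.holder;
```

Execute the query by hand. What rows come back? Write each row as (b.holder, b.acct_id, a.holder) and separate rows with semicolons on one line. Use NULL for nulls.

(Liam, 5, Alice); (Liam, 5, Nora); (Raj, 5, Alice); (Raj, 5, Nora)

INNER JOIN keeps only pairs where the ON condition holds.
Matching on a.acct_id < b.acct_id. A NULL in a compared column never satisfies the condition.
Matched pairs: 4.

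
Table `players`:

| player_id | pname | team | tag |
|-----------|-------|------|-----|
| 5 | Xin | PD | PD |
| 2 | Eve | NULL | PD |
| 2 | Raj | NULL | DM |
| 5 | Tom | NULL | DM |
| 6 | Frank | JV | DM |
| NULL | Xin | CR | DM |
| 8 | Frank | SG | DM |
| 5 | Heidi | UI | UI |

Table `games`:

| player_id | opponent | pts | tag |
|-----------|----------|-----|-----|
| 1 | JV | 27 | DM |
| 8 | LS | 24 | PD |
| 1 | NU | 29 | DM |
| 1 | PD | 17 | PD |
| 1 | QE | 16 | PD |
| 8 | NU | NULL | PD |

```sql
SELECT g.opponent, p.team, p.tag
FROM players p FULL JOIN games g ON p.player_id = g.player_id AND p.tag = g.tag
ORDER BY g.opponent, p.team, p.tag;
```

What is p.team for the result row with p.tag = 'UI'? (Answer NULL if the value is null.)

FULL OUTER JOIN keeps every row from both sides; unmatched rows get NULL for the other side's columns.
Matching on p.player_id = g.player_id AND p.tag = g.tag. A NULL in a compared column never satisfies the condition.
Matched pairs: 0; unmatched p rows kept: 8; unmatched g rows kept: 6.

UI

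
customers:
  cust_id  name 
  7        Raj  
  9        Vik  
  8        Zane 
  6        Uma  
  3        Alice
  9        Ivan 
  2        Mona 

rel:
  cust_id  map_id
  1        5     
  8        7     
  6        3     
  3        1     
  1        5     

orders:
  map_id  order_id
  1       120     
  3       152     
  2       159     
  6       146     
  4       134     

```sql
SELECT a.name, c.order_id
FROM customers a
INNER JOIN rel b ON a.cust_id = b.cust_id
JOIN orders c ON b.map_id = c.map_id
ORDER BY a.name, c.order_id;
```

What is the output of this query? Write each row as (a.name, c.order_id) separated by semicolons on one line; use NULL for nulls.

(Alice, 120); (Uma, 152)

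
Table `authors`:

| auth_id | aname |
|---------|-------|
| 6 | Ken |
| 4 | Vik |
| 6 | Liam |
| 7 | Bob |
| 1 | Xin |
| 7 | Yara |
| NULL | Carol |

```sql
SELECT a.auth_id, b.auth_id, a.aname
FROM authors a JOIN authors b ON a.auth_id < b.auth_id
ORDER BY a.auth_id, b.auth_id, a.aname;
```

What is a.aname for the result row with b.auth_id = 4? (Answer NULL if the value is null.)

INNER JOIN keeps only pairs where the ON condition holds.
Matching on a.auth_id < b.auth_id. A NULL in a compared column never satisfies the condition.
- a row (auth_id=6): matches 2 b row(s) → 2 output row(s).
- a row (auth_id=4): matches 4 b row(s) → 4 output row(s).
- a row (auth_id=6): matches 2 b row(s) → 2 output row(s).
- a row (auth_id=7): no match → dropped.
- a row (auth_id=1): matches 5 b row(s) → 5 output row(s).
- a row (auth_id=7): no match → dropped.
- a row (auth_id=NULL): no match → dropped.

Xin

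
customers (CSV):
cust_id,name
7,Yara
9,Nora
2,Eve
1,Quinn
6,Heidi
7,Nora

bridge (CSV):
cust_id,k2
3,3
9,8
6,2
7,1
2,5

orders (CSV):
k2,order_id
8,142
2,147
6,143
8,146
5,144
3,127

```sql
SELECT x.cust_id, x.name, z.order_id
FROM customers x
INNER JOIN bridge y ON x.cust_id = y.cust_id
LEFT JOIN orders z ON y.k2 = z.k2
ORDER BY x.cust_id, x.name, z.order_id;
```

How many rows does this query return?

Evaluate left to right. First `customers x INNER JOIN bridge y` on cust_id: 5 row(s).
Then LEFT JOIN `orders z` on k2: each of those 5 rows is kept; rows whose y.k2 has no match in z get NULL for z's columns.
Result: 6 row(s).

6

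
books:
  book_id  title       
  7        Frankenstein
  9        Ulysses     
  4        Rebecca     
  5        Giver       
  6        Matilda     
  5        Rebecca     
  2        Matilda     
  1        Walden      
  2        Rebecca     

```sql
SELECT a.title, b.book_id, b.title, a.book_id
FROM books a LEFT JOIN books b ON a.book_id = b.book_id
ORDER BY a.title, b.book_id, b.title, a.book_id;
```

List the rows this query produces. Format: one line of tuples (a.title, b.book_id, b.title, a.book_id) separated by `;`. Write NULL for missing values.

LEFT JOIN keeps every row from `books a`; unmatched rows get NULL for `books b`'s columns.
Matching on a.book_id = b.book_id.
Matched pairs: 13; unmatched a rows kept: 0.

(Frankenstein, 7, Frankenstein, 7); (Giver, 5, Giver, 5); (Giver, 5, Rebecca, 5); (Matilda, 2, Matilda, 2); (Matilda, 2, Rebecca, 2); (Matilda, 6, Matilda, 6); (Rebecca, 2, Matilda, 2); (Rebecca, 2, Rebecca, 2); (Rebecca, 4, Rebecca, 4); (Rebecca, 5, Giver, 5); (Rebecca, 5, Rebecca, 5); (Ulysses, 9, Ulysses, 9); (Walden, 1, Walden, 1)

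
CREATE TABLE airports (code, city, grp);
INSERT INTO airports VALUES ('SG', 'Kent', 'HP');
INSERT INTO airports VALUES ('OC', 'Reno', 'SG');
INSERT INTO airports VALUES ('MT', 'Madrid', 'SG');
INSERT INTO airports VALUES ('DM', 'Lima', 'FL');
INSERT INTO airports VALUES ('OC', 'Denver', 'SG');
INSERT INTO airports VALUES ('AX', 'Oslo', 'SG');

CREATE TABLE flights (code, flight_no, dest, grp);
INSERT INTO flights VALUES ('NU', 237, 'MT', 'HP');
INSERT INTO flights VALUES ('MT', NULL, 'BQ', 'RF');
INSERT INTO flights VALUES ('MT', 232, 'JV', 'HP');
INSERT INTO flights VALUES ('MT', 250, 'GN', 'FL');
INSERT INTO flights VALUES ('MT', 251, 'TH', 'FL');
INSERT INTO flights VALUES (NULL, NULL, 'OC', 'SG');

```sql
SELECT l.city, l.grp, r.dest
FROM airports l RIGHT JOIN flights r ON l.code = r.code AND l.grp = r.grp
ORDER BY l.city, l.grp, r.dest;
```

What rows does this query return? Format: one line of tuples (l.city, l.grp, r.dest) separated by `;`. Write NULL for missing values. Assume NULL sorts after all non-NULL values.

(NULL, NULL, BQ); (NULL, NULL, GN); (NULL, NULL, JV); (NULL, NULL, MT); (NULL, NULL, OC); (NULL, NULL, TH)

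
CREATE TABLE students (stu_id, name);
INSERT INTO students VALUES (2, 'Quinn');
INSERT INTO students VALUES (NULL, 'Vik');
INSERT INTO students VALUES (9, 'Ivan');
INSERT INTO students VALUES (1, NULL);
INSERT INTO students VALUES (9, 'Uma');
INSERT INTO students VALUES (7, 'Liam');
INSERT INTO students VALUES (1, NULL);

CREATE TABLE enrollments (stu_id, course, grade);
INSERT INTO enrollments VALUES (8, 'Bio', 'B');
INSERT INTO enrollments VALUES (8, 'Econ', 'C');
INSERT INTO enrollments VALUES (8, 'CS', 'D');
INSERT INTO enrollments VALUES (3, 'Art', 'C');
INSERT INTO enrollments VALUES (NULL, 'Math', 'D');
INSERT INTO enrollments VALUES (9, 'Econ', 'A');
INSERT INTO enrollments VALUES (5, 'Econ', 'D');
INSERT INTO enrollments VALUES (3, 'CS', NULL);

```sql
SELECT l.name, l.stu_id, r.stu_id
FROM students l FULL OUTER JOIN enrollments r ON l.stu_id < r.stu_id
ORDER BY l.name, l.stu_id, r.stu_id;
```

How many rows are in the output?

FULL OUTER JOIN keeps every row from both sides; unmatched rows get NULL for the other side's columns.
Matching on l.stu_id < r.stu_id. A NULL in a compared column never satisfies the condition.
- l row (stu_id=2): matches 7 r row(s) → 7 output row(s).
- l row (stu_id=NULL): no match → kept, r columns NULL.
- l row (stu_id=9): no match → kept, r columns NULL.
- l row (stu_id=1): matches 7 r row(s) → 7 output row(s).
- l row (stu_id=9): no match → kept, r columns NULL.
- l row (stu_id=7): matches 4 r row(s) → 4 output row(s).
- l row (stu_id=1): matches 7 r row(s) → 7 output row(s).
- 1 row(s) from r found no l partner → padded with NULL.
Total: 25 matched + 4 padded = 29 rows.

29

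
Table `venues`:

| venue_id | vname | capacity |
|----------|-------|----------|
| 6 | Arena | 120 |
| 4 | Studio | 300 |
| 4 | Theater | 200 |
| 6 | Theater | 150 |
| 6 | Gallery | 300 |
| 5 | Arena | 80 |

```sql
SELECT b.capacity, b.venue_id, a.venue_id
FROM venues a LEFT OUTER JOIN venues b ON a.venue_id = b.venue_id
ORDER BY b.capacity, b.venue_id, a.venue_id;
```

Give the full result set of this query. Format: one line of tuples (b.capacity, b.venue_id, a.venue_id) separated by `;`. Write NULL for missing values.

(80, 5, 5); (120, 6, 6); (120, 6, 6); (120, 6, 6); (150, 6, 6); (150, 6, 6); (150, 6, 6); (200, 4, 4); (200, 4, 4); (300, 4, 4); (300, 4, 4); (300, 6, 6); (300, 6, 6); (300, 6, 6)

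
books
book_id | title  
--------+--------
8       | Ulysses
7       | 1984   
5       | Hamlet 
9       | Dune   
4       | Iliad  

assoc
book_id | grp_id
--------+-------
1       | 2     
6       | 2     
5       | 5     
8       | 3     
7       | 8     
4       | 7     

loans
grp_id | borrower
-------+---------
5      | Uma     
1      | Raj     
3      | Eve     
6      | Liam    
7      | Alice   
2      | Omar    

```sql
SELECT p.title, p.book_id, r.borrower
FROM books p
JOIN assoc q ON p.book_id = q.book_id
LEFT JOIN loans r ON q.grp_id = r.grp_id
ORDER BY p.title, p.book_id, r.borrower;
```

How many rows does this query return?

Joins associate left-to-right: books INNER JOIN assoc on book_id gives 4 intermediate row(s).
Then LEFT JOIN `loans r` on grp_id: each of those 4 rows is kept; rows whose q.grp_id has no match in r get NULL for r's columns.
Result: 4 row(s).

4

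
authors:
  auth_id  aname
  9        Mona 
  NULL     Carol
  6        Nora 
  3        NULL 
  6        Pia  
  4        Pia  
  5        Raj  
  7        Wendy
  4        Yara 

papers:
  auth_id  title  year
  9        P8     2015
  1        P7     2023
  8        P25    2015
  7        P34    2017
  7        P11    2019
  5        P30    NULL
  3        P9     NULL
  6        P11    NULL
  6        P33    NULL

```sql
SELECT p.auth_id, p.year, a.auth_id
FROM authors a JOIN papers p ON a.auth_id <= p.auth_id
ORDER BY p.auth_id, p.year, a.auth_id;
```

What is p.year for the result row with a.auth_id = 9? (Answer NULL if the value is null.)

2015

INNER JOIN keeps only pairs where the ON condition holds.
Matching on a.auth_id <= p.auth_id. A NULL in a compared column never satisfies the condition.
- a (auth_id=9) pairs with 1 row(s) of p.
- a (auth_id=NULL) has no partner → excluded.
- a (auth_id=6) pairs with 6 row(s) of p.
- a (auth_id=3) pairs with 8 row(s) of p.
- a (auth_id=6) pairs with 6 row(s) of p.
- a (auth_id=4) pairs with 7 row(s) of p.
- a (auth_id=5) pairs with 7 row(s) of p.
- a (auth_id=7) pairs with 4 row(s) of p.
- a (auth_id=4) pairs with 7 row(s) of p.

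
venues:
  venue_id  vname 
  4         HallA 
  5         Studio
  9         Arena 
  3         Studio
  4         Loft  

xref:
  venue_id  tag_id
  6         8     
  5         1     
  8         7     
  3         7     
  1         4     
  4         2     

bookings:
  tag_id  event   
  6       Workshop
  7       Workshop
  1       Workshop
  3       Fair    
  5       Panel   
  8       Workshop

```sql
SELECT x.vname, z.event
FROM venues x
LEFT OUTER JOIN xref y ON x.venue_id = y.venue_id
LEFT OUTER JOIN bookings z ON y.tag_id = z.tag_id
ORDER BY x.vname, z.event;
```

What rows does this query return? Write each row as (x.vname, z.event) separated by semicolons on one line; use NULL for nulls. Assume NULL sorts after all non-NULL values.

(Arena, NULL); (HallA, NULL); (Loft, NULL); (Studio, Workshop); (Studio, Workshop)

Joins associate left-to-right: venues LEFT JOIN xref on venue_id gives 5 intermediate row(s).
Then LEFT JOIN `bookings z` on tag_id: each of those 5 rows is kept; rows whose y.tag_id has no match in z get NULL for z's columns.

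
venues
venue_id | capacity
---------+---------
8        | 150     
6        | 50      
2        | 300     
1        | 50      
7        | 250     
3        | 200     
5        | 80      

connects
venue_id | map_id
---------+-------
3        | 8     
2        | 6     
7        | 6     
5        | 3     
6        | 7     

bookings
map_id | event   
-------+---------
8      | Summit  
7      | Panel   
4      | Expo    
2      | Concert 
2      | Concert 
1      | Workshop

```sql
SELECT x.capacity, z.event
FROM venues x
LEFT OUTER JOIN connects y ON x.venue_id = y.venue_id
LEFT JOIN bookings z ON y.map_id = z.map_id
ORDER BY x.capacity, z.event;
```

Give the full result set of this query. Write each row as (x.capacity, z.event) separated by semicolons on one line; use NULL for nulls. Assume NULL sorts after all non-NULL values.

Evaluate left to right. First `venues x LEFT JOIN connects y` on venue_id: 7 row(s).
Then LEFT JOIN `bookings z` on map_id: each of those 7 rows is kept; rows whose y.map_id has no match in z get NULL for z's columns.

(50, Panel); (50, NULL); (80, NULL); (150, NULL); (200, Summit); (250, NULL); (300, NULL)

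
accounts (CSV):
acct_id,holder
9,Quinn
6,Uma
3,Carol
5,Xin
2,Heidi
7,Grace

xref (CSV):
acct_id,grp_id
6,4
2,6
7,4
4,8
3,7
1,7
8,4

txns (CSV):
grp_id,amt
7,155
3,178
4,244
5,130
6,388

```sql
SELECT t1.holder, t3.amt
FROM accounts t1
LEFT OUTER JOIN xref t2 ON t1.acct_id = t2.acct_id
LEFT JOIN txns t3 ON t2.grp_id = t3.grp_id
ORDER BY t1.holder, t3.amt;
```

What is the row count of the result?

6

Step 1 — t1 LEFT JOIN t2 on acct_id → 6 row(s).
Then LEFT JOIN `txns t3` on grp_id: each of those 6 rows is kept; rows whose t2.grp_id has no match in t3 get NULL for t3's columns.
Result: 6 row(s).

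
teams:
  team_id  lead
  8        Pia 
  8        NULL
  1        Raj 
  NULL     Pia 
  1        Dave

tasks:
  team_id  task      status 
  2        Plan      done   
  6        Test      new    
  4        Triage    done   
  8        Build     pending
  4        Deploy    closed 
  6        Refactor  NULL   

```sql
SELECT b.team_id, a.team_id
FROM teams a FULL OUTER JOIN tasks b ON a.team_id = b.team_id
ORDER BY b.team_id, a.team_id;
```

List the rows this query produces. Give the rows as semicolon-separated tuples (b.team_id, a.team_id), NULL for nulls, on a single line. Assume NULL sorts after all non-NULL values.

FULL OUTER JOIN keeps every row from both sides; unmatched rows get NULL for the other side's columns.
Matching on a.team_id = b.team_id. A NULL in a compared column never satisfies the condition.
Matched pairs: 2; unmatched a rows kept: 3; unmatched b rows kept: 5.

(2, NULL); (4, NULL); (4, NULL); (6, NULL); (6, NULL); (8, 8); (8, 8); (NULL, 1); (NULL, 1); (NULL, NULL)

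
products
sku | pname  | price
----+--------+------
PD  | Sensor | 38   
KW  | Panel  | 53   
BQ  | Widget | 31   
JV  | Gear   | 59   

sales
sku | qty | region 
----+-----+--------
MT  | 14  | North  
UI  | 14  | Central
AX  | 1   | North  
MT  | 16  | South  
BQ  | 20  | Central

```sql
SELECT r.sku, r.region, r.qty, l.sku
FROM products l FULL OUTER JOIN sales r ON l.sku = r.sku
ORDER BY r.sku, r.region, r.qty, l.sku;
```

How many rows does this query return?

8

FULL OUTER JOIN keeps every row from both sides; unmatched rows get NULL for the other side's columns.
Matching on l.sku = r.sku.
- l (sku=PD) has no partner → padded with NULL.
- l (sku=KW) has no partner → padded with NULL.
- l (sku=BQ) pairs with 1 row(s) of r.
- l (sku=JV) has no partner → padded with NULL.
- 4 row(s) from r found no l partner → padded with NULL.
Total: 1 matched + 7 padded = 8 rows.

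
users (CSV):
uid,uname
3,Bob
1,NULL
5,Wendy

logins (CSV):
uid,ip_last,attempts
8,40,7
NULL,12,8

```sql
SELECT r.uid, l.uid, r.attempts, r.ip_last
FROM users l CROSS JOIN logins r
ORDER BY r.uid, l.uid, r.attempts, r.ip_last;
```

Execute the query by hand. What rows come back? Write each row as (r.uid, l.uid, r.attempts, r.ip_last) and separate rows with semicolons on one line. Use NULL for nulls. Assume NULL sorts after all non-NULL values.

(8, 1, 7, 40); (8, 3, 7, 40); (8, 5, 7, 40); (NULL, 1, 8, 12); (NULL, 3, 8, 12); (NULL, 5, 8, 12)

CROSS JOIN pairs every row of `users` with every row of `logins`: 3 × 2 = 6 rows.
After projecting and ordering:
r.uid | l.uid | r.attempts | r.ip_last
8 | 1 | 7 | 40
8 | 3 | 7 | 40
8 | 5 | 7 | 40
NULL | 1 | 8 | 12
NULL | 3 | 8 | 12
NULL | 5 | 8 | 12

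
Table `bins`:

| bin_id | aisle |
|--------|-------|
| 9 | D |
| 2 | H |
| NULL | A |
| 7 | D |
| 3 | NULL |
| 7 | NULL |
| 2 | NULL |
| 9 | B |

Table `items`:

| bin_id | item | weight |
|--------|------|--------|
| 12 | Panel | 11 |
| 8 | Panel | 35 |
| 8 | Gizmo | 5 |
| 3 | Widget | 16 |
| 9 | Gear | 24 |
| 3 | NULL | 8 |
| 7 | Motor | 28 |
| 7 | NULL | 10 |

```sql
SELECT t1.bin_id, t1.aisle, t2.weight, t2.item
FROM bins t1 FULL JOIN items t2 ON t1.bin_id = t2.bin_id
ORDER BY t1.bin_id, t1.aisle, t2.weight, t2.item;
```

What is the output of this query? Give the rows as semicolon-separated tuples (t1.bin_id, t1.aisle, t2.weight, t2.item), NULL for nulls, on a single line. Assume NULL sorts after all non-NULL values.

(2, H, NULL, NULL); (2, NULL, NULL, NULL); (3, NULL, 8, NULL); (3, NULL, 16, Widget); (7, D, 10, NULL); (7, D, 28, Motor); (7, NULL, 10, NULL); (7, NULL, 28, Motor); (9, B, 24, Gear); (9, D, 24, Gear); (NULL, A, NULL, NULL); (NULL, NULL, 5, Gizmo); (NULL, NULL, 11, Panel); (NULL, NULL, 35, Panel)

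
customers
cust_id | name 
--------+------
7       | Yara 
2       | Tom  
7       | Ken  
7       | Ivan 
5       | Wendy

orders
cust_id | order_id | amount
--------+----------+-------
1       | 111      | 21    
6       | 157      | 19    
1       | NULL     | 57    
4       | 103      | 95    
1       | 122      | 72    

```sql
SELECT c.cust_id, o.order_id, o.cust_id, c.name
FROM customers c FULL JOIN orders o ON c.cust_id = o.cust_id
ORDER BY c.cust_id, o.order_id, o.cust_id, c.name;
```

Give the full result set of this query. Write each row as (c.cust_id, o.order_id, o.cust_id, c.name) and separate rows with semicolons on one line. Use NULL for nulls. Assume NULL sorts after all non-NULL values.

(2, NULL, NULL, Tom); (5, NULL, NULL, Wendy); (7, NULL, NULL, Ivan); (7, NULL, NULL, Ken); (7, NULL, NULL, Yara); (NULL, 103, 4, NULL); (NULL, 111, 1, NULL); (NULL, 122, 1, NULL); (NULL, 157, 6, NULL); (NULL, NULL, 1, NULL)

FULL OUTER JOIN keeps every row from both sides; unmatched rows get NULL for the other side's columns.
Matching on c.cust_id = o.cust_id.
- c (cust_id=7) has no partner → padded with NULL.
- c (cust_id=2) has no partner → padded with NULL.
- c (cust_id=7) has no partner → padded with NULL.
- c (cust_id=7) has no partner → padded with NULL.
- c (cust_id=5) has no partner → padded with NULL.
- plus 5 unmatched o row(s), each kept with NULL c columns.
After projecting and ordering:
c.cust_id | o.order_id | o.cust_id | c.name
2 | NULL | NULL | Tom
5 | NULL | NULL | Wendy
7 | NULL | NULL | Ivan
7 | NULL | NULL | Ken
7 | NULL | NULL | Yara
NULL | 103 | 4 | NULL
NULL | 111 | 1 | NULL
NULL | 122 | 1 | NULL
NULL | 157 | 6 | NULL
NULL | NULL | 1 | NULL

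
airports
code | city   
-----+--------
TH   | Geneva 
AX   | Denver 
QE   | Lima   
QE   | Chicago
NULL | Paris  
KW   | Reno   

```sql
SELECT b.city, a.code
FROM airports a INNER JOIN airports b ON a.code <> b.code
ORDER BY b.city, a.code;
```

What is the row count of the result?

INNER JOIN keeps only pairs where the ON condition holds.
Matching on a.code <> b.code. A NULL in a compared column never satisfies the condition.
Matched pairs: 18.
Total: 18 rows.

18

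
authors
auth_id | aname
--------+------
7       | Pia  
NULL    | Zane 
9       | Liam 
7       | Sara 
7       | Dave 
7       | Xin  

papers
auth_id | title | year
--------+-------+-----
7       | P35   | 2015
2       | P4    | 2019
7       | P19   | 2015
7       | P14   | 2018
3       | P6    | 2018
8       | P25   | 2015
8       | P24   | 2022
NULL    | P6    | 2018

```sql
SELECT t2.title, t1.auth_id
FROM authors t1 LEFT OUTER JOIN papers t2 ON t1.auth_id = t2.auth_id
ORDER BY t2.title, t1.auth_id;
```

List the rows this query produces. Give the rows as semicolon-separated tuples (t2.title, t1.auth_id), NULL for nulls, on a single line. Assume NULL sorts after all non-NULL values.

LEFT JOIN keeps every row from `authors`; unmatched rows get NULL for `papers`'s columns.
Matching on t1.auth_id = t2.auth_id. A NULL in a compared column never satisfies the condition.
Matched pairs: 12; unmatched t1 rows kept: 2.

(P14, 7); (P14, 7); (P14, 7); (P14, 7); (P19, 7); (P19, 7); (P19, 7); (P19, 7); (P35, 7); (P35, 7); (P35, 7); (P35, 7); (NULL, 9); (NULL, NULL)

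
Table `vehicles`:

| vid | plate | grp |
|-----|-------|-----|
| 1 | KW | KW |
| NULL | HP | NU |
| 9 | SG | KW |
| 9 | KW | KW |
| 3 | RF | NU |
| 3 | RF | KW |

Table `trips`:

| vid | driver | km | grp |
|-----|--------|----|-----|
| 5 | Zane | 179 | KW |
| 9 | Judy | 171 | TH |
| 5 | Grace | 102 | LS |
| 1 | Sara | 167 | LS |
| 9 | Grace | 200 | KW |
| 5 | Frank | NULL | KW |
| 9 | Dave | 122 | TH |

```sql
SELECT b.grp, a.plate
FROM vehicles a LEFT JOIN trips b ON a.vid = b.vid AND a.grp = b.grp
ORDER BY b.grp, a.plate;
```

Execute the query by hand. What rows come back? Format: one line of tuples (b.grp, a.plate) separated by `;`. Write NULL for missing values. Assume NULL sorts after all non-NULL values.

LEFT JOIN keeps every row from `vehicles`; unmatched rows get NULL for `trips`'s columns.
Matching on a.vid = b.vid AND a.grp = b.grp. A NULL in a compared column never satisfies the condition.
Matched pairs: 2; unmatched a rows kept: 4.

(KW, KW); (KW, SG); (NULL, HP); (NULL, KW); (NULL, RF); (NULL, RF)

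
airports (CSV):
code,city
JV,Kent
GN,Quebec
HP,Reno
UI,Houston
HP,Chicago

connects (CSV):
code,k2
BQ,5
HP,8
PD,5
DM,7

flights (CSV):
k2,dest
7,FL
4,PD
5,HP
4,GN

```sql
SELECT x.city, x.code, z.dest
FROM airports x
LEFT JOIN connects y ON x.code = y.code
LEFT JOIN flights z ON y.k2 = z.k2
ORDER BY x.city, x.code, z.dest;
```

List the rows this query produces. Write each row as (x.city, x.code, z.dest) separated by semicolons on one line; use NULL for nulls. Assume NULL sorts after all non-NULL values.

(Chicago, HP, NULL); (Houston, UI, NULL); (Kent, JV, NULL); (Quebec, GN, NULL); (Reno, HP, NULL)

Evaluate left to right. First `airports x LEFT JOIN connects y` on code: 5 row(s).
Then LEFT JOIN `flights z` on k2: each of those 5 rows is kept; rows whose y.k2 has no match in z get NULL for z's columns.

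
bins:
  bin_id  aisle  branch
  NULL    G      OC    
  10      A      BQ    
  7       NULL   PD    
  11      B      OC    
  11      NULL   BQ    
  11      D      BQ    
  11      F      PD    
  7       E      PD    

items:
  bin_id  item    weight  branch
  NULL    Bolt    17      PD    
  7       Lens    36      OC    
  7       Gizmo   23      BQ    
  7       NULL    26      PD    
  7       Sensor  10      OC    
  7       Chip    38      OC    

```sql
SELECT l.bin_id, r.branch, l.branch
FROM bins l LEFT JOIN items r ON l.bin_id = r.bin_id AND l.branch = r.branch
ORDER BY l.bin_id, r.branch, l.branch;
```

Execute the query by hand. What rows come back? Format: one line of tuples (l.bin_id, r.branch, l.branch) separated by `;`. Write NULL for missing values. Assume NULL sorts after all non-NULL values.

(7, PD, PD); (7, PD, PD); (10, NULL, BQ); (11, NULL, BQ); (11, NULL, BQ); (11, NULL, OC); (11, NULL, PD); (NULL, NULL, OC)

LEFT JOIN keeps every row from `bins`; unmatched rows get NULL for `items`'s columns.
Matching on l.bin_id = r.bin_id AND l.branch = r.branch. A NULL in a compared column never satisfies the condition.
- l row (bin_id=NULL, branch=OC): no match → kept, r columns NULL.
- l row (bin_id=10, branch=BQ): no match → kept, r columns NULL.
- l row (bin_id=7, branch=PD): matches 1 r row(s) → 1 output row(s).
- l row (bin_id=11, branch=OC): no match → kept, r columns NULL.
- l row (bin_id=11, branch=BQ): no match → kept, r columns NULL.
- l row (bin_id=11, branch=BQ): no match → kept, r columns NULL.
- l row (bin_id=11, branch=PD): no match → kept, r columns NULL.
- l row (bin_id=7, branch=PD): matches 1 r row(s) → 1 output row(s).
After projecting and ordering:
l.bin_id | r.branch | l.branch
7 | PD | PD
7 | PD | PD
10 | NULL | BQ
11 | NULL | BQ
11 | NULL | BQ
11 | NULL | OC
11 | NULL | PD
NULL | NULL | OC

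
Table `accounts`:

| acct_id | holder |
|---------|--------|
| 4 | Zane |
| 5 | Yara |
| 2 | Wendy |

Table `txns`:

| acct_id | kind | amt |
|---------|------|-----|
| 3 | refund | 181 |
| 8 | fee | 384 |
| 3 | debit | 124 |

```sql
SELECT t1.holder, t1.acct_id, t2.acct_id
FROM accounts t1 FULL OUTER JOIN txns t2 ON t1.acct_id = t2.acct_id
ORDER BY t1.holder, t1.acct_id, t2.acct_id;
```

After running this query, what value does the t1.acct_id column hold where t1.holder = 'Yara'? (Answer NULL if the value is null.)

FULL OUTER JOIN keeps every row from both sides; unmatched rows get NULL for the other side's columns.
Matching on t1.acct_id = t2.acct_id.
- t1 (acct_id=4) has no partner → padded with NULL.
- t1 (acct_id=5) has no partner → padded with NULL.
- t1 (acct_id=2) has no partner → padded with NULL.
- 3 t2 row(s) had no t1 match → kept, t1 columns NULL.

5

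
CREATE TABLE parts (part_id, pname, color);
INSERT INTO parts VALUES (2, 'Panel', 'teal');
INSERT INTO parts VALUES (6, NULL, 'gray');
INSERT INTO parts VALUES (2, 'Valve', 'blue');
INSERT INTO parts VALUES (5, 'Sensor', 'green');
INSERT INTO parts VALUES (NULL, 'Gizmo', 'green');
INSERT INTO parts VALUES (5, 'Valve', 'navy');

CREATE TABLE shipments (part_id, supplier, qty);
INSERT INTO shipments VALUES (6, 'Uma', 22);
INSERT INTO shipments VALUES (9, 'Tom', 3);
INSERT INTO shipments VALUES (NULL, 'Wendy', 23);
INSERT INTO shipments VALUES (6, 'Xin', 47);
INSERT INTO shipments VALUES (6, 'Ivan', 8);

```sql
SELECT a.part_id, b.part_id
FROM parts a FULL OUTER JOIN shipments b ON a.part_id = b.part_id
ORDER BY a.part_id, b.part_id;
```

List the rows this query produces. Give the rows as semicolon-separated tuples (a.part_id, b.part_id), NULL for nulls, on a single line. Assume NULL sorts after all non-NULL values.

FULL OUTER JOIN keeps every row from both sides; unmatched rows get NULL for the other side's columns.
Matching on a.part_id = b.part_id. A NULL in a compared column never satisfies the condition.
- a[0] part_id=2 → no match; kept with NULLs on the b side.
- a[1] part_id=6 → 3 match(es) in b → 3 row(s).
- a[2] part_id=2 → no match; kept with NULLs on the b side.
- a[3] part_id=5 → no match; kept with NULLs on the b side.
- a[4] part_id=NULL → no match; kept with NULLs on the b side.
- a[5] part_id=5 → no match; kept with NULLs on the b side.
- 2 row(s) from b found no a partner → padded with NULL.
After projecting and ordering:
a.part_id | b.part_id
2 | NULL
2 | NULL
5 | NULL
5 | NULL
6 | 6
6 | 6
6 | 6
NULL | 9
NULL | NULL
NULL | NULL

(2, NULL); (2, NULL); (5, NULL); (5, NULL); (6, 6); (6, 6); (6, 6); (NULL, 9); (NULL, NULL); (NULL, NULL)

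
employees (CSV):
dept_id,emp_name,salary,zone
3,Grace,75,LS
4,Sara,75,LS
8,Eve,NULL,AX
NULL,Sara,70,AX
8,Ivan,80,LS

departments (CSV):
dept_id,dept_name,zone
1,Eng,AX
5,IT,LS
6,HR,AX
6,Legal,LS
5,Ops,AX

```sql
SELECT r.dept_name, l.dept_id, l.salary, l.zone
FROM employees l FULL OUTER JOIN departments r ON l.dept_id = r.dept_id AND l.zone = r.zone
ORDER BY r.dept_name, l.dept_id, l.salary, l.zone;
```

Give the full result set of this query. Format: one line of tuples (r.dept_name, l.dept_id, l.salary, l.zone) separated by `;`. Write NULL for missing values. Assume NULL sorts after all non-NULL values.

(Eng, NULL, NULL, NULL); (HR, NULL, NULL, NULL); (IT, NULL, NULL, NULL); (Legal, NULL, NULL, NULL); (Ops, NULL, NULL, NULL); (NULL, 3, 75, LS); (NULL, 4, 75, LS); (NULL, 8, 80, LS); (NULL, 8, NULL, AX); (NULL, NULL, 70, AX)

FULL OUTER JOIN keeps every row from both sides; unmatched rows get NULL for the other side's columns.
Matching on l.dept_id = r.dept_id AND l.zone = r.zone. A NULL in a compared column never satisfies the condition.
- l row (dept_id=3, zone=LS): no match → kept, r columns NULL.
- l row (dept_id=4, zone=LS): no match → kept, r columns NULL.
- l row (dept_id=8, zone=AX): no match → kept, r columns NULL.
- l row (dept_id=NULL, zone=AX): no match → kept, r columns NULL.
- l row (dept_id=8, zone=LS): no match → kept, r columns NULL.
- 5 r row(s) had no l match → kept, l columns NULL.
After projecting and ordering:
r.dept_name | l.dept_id | l.salary | l.zone
Eng | NULL | NULL | NULL
HR | NULL | NULL | NULL
IT | NULL | NULL | NULL
Legal | NULL | NULL | NULL
Ops | NULL | NULL | NULL
NULL | 3 | 75 | LS
NULL | 4 | 75 | LS
NULL | 8 | 80 | LS
NULL | 8 | NULL | AX
NULL | NULL | 70 | AX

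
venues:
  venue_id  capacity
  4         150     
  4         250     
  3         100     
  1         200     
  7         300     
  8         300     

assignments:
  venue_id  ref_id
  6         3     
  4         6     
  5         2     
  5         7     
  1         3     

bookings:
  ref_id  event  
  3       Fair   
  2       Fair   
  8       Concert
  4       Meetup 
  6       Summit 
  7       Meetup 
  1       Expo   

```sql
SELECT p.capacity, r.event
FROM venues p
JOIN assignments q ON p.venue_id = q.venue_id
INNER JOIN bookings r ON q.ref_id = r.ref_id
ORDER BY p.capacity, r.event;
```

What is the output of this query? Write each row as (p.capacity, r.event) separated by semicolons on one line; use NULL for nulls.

(150, Summit); (200, Fair); (250, Summit)

Evaluate left to right. First `venues p INNER JOIN assignments q` on venue_id: 3 row(s).
Then INNER JOIN `bookings r` on ref_id: keep only rows whose q.ref_id appears in r.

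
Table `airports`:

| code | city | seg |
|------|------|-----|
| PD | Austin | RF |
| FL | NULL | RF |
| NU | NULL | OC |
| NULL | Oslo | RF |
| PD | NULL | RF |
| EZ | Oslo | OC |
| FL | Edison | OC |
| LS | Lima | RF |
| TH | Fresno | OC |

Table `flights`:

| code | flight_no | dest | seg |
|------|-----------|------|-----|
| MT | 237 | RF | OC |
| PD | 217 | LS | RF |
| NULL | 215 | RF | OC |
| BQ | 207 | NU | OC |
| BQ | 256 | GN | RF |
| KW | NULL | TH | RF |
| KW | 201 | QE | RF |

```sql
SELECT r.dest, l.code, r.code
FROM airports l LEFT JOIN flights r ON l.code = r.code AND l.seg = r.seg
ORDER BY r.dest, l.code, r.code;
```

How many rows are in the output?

LEFT JOIN keeps every row from `airports`; unmatched rows get NULL for `flights`'s columns.
Matching on l.code = r.code AND l.seg = r.seg. A NULL in a compared column never satisfies the condition.
- code=PD, seg=RF: 1 matching r row(s), so 1 row(s) emitted.
- code=FL, seg=RF: no r row matches, row kept with r columns NULL.
- code=NU, seg=OC: no r row matches, row kept with r columns NULL.
- code=NULL, seg=RF: no r row matches, row kept with r columns NULL.
- code=PD, seg=RF: 1 matching r row(s), so 1 row(s) emitted.
- code=EZ, seg=OC: no r row matches, row kept with r columns NULL.
- code=FL, seg=OC: no r row matches, row kept with r columns NULL.
- code=LS, seg=RF: no r row matches, row kept with r columns NULL.
- code=TH, seg=OC: no r row matches, row kept with r columns NULL.
Total: 2 matched + 7 padded = 9 rows.

9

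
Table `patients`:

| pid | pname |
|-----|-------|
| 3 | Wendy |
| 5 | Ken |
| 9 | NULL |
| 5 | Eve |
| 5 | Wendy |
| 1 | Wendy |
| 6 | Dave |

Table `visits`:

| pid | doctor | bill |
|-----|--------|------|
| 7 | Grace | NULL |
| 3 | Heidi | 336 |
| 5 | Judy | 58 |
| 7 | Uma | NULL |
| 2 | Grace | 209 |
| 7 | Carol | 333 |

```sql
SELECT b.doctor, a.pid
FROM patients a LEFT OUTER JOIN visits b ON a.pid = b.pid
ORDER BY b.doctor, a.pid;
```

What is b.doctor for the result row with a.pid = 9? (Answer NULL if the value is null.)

NULL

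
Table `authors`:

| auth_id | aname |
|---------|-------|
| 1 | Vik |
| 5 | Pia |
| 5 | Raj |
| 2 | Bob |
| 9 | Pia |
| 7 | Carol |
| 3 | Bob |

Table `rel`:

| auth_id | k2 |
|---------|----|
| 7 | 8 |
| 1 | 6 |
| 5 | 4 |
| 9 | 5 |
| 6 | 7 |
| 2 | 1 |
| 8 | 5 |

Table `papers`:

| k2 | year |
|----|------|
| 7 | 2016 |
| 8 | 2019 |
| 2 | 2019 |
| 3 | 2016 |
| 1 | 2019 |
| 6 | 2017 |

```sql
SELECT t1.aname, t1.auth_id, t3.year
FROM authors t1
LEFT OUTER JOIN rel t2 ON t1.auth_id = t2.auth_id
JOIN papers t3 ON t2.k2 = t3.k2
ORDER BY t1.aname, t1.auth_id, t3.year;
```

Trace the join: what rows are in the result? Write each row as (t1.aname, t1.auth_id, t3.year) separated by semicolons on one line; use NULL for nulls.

Step 1 — t1 LEFT JOIN t2 on auth_id → 7 row(s).
Then INNER JOIN `papers t3` on k2: keep only rows whose t2.k2 appears in t3.

(Bob, 2, 2019); (Carol, 7, 2019); (Vik, 1, 2017)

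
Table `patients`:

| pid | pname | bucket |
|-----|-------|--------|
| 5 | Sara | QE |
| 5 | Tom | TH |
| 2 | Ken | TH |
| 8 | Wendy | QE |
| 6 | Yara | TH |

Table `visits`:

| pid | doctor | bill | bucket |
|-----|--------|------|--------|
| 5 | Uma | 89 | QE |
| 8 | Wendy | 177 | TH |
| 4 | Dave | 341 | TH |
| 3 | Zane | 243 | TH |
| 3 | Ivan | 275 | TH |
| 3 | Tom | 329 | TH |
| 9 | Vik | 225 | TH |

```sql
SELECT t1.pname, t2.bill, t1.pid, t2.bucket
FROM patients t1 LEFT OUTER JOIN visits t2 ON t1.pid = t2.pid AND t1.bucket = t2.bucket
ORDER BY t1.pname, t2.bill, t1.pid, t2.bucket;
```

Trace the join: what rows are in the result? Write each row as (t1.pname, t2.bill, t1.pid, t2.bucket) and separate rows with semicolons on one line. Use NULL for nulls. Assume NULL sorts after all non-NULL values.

(Ken, NULL, 2, NULL); (Sara, 89, 5, QE); (Tom, NULL, 5, NULL); (Wendy, NULL, 8, NULL); (Yara, NULL, 6, NULL)

LEFT JOIN keeps every row from `patients`; unmatched rows get NULL for `visits`'s columns.
Matching on t1.pid = t2.pid AND t1.bucket = t2.bucket.
- pid=5, bucket=QE: 1 matching t2 row(s), so 1 row(s) emitted.
- pid=5, bucket=TH: no t2 row matches, row kept with t2 columns NULL.
- pid=2, bucket=TH: no t2 row matches, row kept with t2 columns NULL.
- pid=8, bucket=QE: no t2 row matches, row kept with t2 columns NULL.
- pid=6, bucket=TH: no t2 row matches, row kept with t2 columns NULL.
After projecting and ordering:
t1.pname | t2.bill | t1.pid | t2.bucket
Ken | NULL | 2 | NULL
Sara | 89 | 5 | QE
Tom | NULL | 5 | NULL
Wendy | NULL | 8 | NULL
Yara | NULL | 6 | NULL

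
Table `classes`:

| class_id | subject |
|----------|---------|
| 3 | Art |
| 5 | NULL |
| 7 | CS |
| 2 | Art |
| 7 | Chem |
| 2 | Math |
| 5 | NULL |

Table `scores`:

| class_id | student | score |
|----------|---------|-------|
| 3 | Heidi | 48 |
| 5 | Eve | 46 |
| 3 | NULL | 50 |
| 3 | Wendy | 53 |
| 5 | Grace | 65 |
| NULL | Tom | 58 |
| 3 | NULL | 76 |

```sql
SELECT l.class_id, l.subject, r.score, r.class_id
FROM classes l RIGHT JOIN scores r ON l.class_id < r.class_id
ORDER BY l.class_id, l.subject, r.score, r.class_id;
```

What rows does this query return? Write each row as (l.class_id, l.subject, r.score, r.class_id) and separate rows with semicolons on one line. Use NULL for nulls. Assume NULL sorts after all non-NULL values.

RIGHT JOIN keeps every row from `scores`; unmatched rows get NULL for `classes`'s columns.
Matching on l.class_id < r.class_id. A NULL in a compared column never satisfies the condition.
- l (class_id=3) pairs with 2 row(s) of r.
- l (class_id=5) has no partner in r.
- l (class_id=7) has no partner in r.
- l (class_id=2) pairs with 6 row(s) of r.
- l (class_id=7) has no partner in r.
- l (class_id=2) pairs with 6 row(s) of r.
- l (class_id=5) has no partner in r.
- 1 r row(s) had no l match → kept, l columns NULL.

(2, Art, 46, 5); (2, Art, 48, 3); (2, Art, 50, 3); (2, Art, 53, 3); (2, Art, 65, 5); (2, Art, 76, 3); (2, Math, 46, 5); (2, Math, 48, 3); (2, Math, 50, 3); (2, Math, 53, 3); (2, Math, 65, 5); (2, Math, 76, 3); (3, Art, 46, 5); (3, Art, 65, 5); (NULL, NULL, 58, NULL)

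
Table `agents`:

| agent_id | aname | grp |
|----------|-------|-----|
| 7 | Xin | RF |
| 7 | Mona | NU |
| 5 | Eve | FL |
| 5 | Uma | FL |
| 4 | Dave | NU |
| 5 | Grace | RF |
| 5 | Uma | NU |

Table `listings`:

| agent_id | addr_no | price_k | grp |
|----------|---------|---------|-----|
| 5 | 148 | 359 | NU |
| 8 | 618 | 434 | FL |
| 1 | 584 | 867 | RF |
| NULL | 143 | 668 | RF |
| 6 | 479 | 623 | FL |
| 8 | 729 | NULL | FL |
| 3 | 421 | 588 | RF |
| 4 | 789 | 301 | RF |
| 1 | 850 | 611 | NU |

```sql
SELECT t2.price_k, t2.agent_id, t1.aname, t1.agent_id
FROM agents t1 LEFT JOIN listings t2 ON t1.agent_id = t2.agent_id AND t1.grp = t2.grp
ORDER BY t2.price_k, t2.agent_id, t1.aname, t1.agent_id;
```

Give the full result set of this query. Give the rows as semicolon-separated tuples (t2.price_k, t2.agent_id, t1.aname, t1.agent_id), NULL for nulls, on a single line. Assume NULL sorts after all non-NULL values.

LEFT JOIN keeps every row from `agents`; unmatched rows get NULL for `listings`'s columns.
Matching on t1.agent_id = t2.agent_id AND t1.grp = t2.grp. A NULL in a compared column never satisfies the condition.
- t1 row (agent_id=7, grp=RF): no match → kept, t2 columns NULL.
- t1 row (agent_id=7, grp=NU): no match → kept, t2 columns NULL.
- t1 row (agent_id=5, grp=FL): no match → kept, t2 columns NULL.
- t1 row (agent_id=5, grp=FL): no match → kept, t2 columns NULL.
- t1 row (agent_id=4, grp=NU): no match → kept, t2 columns NULL.
- t1 row (agent_id=5, grp=RF): no match → kept, t2 columns NULL.
- t1 row (agent_id=5, grp=NU): matches 1 t2 row(s) → 1 output row(s).
After projecting and ordering:
t2.price_k | t2.agent_id | t1.aname | t1.agent_id
359 | 5 | Uma | 5
NULL | NULL | Dave | 4
NULL | NULL | Eve | 5
NULL | NULL | Grace | 5
NULL | NULL | Mona | 7
NULL | NULL | Uma | 5
NULL | NULL | Xin | 7

(359, 5, Uma, 5); (NULL, NULL, Dave, 4); (NULL, NULL, Eve, 5); (NULL, NULL, Grace, 5); (NULL, NULL, Mona, 7); (NULL, NULL, Uma, 5); (NULL, NULL, Xin, 7)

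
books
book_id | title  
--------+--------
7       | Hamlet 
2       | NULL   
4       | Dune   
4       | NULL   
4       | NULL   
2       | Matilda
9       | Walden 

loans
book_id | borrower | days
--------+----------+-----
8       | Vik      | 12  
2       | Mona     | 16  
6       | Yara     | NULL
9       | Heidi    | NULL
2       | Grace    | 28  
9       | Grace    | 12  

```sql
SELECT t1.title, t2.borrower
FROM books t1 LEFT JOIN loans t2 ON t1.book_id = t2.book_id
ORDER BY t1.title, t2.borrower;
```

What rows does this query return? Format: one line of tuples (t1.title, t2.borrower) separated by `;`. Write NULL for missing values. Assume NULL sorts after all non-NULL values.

LEFT JOIN keeps every row from `books`; unmatched rows get NULL for `loans`'s columns.
Matching on t1.book_id = t2.book_id.
Matched pairs: 6; unmatched t1 rows kept: 4.

(Dune, NULL); (Hamlet, NULL); (Matilda, Grace); (Matilda, Mona); (Walden, Grace); (Walden, Heidi); (NULL, Grace); (NULL, Mona); (NULL, NULL); (NULL, NULL)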